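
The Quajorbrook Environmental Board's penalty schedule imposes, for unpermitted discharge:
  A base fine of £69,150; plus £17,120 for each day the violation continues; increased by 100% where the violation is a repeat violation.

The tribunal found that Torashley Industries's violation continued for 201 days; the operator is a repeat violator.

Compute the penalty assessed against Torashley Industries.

Per-day component: 201 × £17,120 = £3,441,120
Base plus per-day: £69,150 + £3,441,120 = £3,510,270
Enhancement: 100% of £3,510,270 = £3,510,270
Enhanced fine: £3,510,270 + £3,510,270 = £7,020,540

£7,020,540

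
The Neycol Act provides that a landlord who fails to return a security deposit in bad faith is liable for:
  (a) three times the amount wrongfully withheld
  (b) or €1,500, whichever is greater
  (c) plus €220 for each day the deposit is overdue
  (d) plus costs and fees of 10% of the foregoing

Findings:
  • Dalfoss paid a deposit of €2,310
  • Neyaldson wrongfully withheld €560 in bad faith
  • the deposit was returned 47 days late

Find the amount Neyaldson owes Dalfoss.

€13,222

Trebled: 3 × €560 = €1,680
Minimum €1,500: €1,680 meets the minimum, no increase.
Late-return penalty: 47 × €220 = €10,340
Damages plus late penalty: €1,680 + €10,340 = €12,020
Costs and fees: 10% of €12,020 = €1,202
Total recovery: €12,020 + €1,202 = €13,222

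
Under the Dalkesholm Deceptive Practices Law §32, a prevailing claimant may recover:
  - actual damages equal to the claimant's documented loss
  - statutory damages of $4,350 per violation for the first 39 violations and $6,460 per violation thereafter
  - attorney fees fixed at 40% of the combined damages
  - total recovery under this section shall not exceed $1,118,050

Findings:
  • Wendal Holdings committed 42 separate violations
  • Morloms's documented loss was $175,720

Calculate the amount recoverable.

$510,650

First 39 violations: 39 × $4,350 = $169,650
Remaining violations: (42 − 39) × $6,460 = $19,380
Statutory damages: $169,650 + $19,380 = $189,030
Combined damages: $175,720 + $189,030 = $364,750
Attorney fees: 40% of $364,750 = $145,900
Total before cap: $364,750 + $145,900 = $510,650
Cap at $1,118,050: $510,650 is within the cap, no reduction.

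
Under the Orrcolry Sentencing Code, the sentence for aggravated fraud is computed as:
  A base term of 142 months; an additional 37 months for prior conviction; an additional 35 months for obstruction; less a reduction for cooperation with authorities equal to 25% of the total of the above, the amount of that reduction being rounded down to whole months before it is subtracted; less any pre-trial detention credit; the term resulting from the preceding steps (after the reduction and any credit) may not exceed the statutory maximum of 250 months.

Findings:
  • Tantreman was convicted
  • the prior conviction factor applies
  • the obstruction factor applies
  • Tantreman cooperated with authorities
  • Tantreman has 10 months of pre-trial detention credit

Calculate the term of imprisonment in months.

151 months

Prior conviction enhancement: +37 months
Obstruction enhancement: +35 months
Adjusted term: 142 months + 37 months + 35 months = 214 months
Cooperation with authorities reduction: 25% of 214 months = 53 months (rounded down)
After reduction: 214 − 53 = 161 months
Less pre-trial detention credit: 161 months − 10 months = 151 months
Cap at 250 months: 151 months is within the cap, no reduction.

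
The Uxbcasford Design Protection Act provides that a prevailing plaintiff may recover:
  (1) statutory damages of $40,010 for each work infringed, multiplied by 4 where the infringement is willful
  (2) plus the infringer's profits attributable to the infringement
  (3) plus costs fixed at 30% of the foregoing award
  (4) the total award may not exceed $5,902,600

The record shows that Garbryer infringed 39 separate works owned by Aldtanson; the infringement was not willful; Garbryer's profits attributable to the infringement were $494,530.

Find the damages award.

Statutory damages: 39 × $40,010 = $1,560,390
Infringement not willful: no ×4 enhancement.
Combined award: $1,560,390 + $494,530 = $2,054,920
Costs: 30% of $2,054,920 = $616,476
Award plus costs: $2,054,920 + $616,476 = $2,671,396
Cap at $5,902,600: $2,671,396 is within the cap, no reduction.

$2,671,396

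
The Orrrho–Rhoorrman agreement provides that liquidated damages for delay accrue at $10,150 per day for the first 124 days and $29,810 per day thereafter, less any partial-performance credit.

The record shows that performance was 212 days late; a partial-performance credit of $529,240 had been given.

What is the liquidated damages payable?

$3,352,640

First 124 days: 124 × $10,150 = $1,258,600
Remaining days: (212 − 124) × $29,810 = $2,623,280
Accrued per-day damages: $1,258,600 + $2,623,280 = $3,881,880
Less partial-performance credit: $3,881,880 − $529,240 = $3,352,640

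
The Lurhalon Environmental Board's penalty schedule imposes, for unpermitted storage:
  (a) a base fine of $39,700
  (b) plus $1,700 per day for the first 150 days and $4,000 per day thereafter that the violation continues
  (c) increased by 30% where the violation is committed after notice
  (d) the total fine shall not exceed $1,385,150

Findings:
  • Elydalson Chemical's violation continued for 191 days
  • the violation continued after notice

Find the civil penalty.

First 150 days: 150 × $1,700 = $255,000
Remaining days: (191 − 150) × $4,000 = $164,000
Per-day component: $255,000 + $164,000 = $419,000
Base plus per-day: $39,700 + $419,000 = $458,700
Enhancement: 30% of $458,700 = $137,610
Enhanced fine: $458,700 + $137,610 = $596,310
Cap at $1,385,150: $596,310 is within the cap, no reduction.

$596,310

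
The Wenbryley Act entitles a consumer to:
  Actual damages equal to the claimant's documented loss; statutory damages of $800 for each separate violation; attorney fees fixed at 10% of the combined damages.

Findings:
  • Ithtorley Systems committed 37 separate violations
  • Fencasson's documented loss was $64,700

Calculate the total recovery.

Statutory damages: 37 × $800 = $29,600
Combined damages: $64,700 + $29,600 = $94,300
Attorney fees: 10% of $94,300 = $9,430
Total recovery: $94,300 + $9,430 = $103,730

$103,730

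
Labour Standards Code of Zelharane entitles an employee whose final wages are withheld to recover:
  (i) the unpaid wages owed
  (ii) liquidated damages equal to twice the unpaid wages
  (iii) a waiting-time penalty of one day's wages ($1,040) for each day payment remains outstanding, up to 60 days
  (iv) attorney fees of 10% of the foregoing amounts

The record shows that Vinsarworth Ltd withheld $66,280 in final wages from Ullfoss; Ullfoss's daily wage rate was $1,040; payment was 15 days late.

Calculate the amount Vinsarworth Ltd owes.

Doubled: 2 × $66,280 = $132,560
Penalty days: min(15, 60) = 15
Waiting-time penalty: 15 × $1,040 = $15,600
Subtotal: $66,280 + $132,560 + $15,600 = $214,440
Attorney fees: 10% of $214,440 = $21,444
Total award: $214,440 + $21,444 = $235,884

$235,884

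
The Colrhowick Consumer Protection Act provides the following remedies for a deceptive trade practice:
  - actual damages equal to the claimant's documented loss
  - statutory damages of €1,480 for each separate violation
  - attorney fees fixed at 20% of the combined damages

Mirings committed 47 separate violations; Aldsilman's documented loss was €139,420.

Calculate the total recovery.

Statutory damages: 47 × €1,480 = €69,560
Combined damages: €139,420 + €69,560 = €208,980
Attorney fees: 20% of €208,980 = €41,796
Total recovery: €208,980 + €41,796 = €250,776

Total recovery: €250,776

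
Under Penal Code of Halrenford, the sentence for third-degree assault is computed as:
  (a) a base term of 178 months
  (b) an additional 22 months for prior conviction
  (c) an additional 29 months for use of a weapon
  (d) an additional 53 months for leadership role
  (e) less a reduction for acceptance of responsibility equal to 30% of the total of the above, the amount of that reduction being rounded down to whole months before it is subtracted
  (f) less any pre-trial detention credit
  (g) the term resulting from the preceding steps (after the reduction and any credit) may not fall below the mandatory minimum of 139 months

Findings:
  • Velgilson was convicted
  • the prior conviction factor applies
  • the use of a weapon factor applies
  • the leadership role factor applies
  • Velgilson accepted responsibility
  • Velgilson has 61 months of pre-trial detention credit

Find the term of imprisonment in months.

Prior conviction enhancement: +22 months
Use of a weapon enhancement: +29 months
Leadership role enhancement: +53 months
Adjusted term: 178 months + 22 months + 29 months + 53 months = 282 months
Acceptance of responsibility reduction: 30% of 282 months = 84 months (rounded down)
After reduction: 282 − 84 = 198 months
Less pre-trial detention credit: 198 months − 61 months = 137 months
Minimum 139 months: 137 months is below the minimum → 139 months

139 months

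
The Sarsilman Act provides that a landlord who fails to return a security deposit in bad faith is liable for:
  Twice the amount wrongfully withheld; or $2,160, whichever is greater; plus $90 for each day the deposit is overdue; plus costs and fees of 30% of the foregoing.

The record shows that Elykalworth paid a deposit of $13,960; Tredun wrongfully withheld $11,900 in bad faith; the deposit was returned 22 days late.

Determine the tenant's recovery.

Doubled: 2 × $11,900 = $23,800
Minimum $2,160: $23,800 meets the minimum, no increase.
Late-return penalty: 22 × $90 = $1,980
Damages plus late penalty: $23,800 + $1,980 = $25,780
Costs and fees: 30% of $25,780 = $7,734
Total recovery: $25,780 + $7,734 = $33,514

Recovery: $33,514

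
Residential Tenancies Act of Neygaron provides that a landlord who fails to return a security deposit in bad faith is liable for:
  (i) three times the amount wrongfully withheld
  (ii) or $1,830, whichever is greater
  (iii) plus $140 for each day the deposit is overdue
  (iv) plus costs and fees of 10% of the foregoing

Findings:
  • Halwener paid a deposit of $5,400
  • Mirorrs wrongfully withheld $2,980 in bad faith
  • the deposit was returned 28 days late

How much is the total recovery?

$14,146

Trebled: 3 × $2,980 = $8,940
Minimum $1,830: $8,940 meets the minimum, no increase.
Late-return penalty: 28 × $140 = $3,920
Damages plus late penalty: $8,940 + $3,920 = $12,860
Costs and fees: 10% of $12,860 = $1,286
Total recovery: $12,860 + $1,286 = $14,146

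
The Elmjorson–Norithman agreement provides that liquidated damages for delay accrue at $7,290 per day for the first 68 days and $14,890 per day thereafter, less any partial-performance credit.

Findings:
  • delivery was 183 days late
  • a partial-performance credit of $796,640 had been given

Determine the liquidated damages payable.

First 68 days: 68 × $7,290 = $495,720
Remaining days: (183 − 68) × $14,890 = $1,712,350
Accrued per-day damages: $495,720 + $1,712,350 = $2,208,070
Less partial-performance credit: $2,208,070 − $796,640 = $1,411,430

$1,411,430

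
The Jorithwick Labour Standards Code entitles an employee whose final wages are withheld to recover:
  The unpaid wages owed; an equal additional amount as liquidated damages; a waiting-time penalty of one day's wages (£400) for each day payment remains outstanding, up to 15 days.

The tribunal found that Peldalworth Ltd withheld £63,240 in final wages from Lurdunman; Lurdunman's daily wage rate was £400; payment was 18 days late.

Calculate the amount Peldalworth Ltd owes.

£132,480

Liquidated damages (equal amount): £63,240
Penalty days: min(18, 15) = 15
Waiting-time penalty: 15 × £400 = £6,000
Total award: £63,240 + £63,240 + £6,000 = £132,480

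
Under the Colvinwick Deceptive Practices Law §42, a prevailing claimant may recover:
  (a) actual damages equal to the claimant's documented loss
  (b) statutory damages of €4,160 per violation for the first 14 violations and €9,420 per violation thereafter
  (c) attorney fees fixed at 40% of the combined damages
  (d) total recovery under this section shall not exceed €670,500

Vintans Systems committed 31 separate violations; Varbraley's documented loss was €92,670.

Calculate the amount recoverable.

€435,470

First 14 violations: 14 × €4,160 = €58,240
Remaining violations: (31 − 14) × €9,420 = €160,140
Statutory damages: €58,240 + €160,140 = €218,380
Combined damages: €92,670 + €218,380 = €311,050
Attorney fees: 40% of €311,050 = €124,420
Total before cap: €311,050 + €124,420 = €435,470
Cap at €670,500: €435,470 is within the cap, no reduction.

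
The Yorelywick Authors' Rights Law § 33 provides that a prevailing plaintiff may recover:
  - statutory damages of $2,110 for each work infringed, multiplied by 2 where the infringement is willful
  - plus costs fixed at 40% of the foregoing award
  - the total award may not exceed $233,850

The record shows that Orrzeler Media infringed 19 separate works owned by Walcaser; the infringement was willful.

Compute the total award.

Statutory damages: 19 × $2,110 = $40,090
Doubled: 2 × $40,090 = $80,180
Costs: 40% of $80,180 = $32,072
Award plus costs: $80,180 + $32,072 = $112,252
Cap at $233,850: $112,252 is within the cap, no reduction.

$112,252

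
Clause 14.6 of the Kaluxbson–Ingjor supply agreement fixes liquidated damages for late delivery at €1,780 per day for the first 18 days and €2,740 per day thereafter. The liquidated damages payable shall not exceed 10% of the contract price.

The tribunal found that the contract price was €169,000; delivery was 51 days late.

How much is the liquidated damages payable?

€16,900

First 18 days: 18 × €1,780 = €32,040
Remaining days: (51 − 18) × €2,740 = €90,420
Accrued per-day damages: €32,040 + €90,420 = €122,460
Cap: 10% of €169,000 = €16,900
Cap at €16,900: €122,460 exceeds the cap → €16,900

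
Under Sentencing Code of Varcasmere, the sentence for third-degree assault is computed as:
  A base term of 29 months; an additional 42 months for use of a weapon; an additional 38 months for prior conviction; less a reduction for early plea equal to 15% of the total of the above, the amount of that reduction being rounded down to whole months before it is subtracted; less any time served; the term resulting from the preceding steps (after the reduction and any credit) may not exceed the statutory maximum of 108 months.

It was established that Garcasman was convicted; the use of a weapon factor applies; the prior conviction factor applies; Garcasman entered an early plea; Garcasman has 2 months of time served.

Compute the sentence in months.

91 months

Use of a weapon enhancement: +42 months
Prior conviction enhancement: +38 months
Adjusted term: 29 months + 42 months + 38 months = 109 months
Early plea reduction: 15% of 109 months = 16 months (rounded down)
After reduction: 109 − 16 = 93 months
Less time served: 93 months − 2 months = 91 months
Cap at 108 months: 91 months is within the cap, no reduction.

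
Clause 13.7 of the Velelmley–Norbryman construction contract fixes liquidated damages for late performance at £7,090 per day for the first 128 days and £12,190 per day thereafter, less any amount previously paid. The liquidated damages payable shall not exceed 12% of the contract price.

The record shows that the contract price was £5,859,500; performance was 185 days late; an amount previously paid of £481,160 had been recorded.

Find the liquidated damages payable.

First 128 days: 128 × £7,090 = £907,520
Remaining days: (185 − 128) × £12,190 = £694,830
Accrued per-day damages: £907,520 + £694,830 = £1,602,350
Less amount previously paid: £1,602,350 − £481,160 = £1,121,190
Cap: 12% of £5,859,500 = £703,140
Cap at £703,140: £1,121,190 exceeds the cap → £703,140

£703,140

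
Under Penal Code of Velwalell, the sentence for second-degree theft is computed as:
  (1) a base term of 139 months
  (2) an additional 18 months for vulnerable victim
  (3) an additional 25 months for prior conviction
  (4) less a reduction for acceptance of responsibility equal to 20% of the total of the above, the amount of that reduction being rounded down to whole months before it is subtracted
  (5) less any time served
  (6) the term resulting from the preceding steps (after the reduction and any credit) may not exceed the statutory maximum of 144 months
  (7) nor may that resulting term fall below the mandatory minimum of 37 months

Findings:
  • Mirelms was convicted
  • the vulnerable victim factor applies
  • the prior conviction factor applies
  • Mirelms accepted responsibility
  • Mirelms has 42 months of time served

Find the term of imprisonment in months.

Sentence: 104 months

Vulnerable victim enhancement: +18 months
Prior conviction enhancement: +25 months
Adjusted term: 139 months + 18 months + 25 months = 182 months
Acceptance of responsibility reduction: 20% of 182 months = 36 months (rounded down)
After reduction: 182 − 36 = 146 months
Less time served: 146 months − 42 months = 104 months
Cap at 144 months: 104 months is within the cap, no reduction.
Minimum 37 months: 104 months meets the minimum, no increase.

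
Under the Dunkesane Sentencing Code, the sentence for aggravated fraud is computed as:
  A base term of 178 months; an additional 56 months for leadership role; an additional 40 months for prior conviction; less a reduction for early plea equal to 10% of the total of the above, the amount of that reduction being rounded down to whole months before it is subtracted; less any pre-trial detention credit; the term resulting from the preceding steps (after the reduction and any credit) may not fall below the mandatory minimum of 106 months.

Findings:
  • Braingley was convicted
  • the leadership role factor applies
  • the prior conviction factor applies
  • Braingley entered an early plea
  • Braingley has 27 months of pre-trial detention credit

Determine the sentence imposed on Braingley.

220 months

Leadership role enhancement: +56 months
Prior conviction enhancement: +40 months
Adjusted term: 178 months + 56 months + 40 months = 274 months
Early plea reduction: 10% of 274 months = 27 months (rounded down)
After reduction: 274 − 27 = 247 months
Less pre-trial detention credit: 247 months − 27 months = 220 months
Minimum 106 months: 220 months meets the minimum, no increase.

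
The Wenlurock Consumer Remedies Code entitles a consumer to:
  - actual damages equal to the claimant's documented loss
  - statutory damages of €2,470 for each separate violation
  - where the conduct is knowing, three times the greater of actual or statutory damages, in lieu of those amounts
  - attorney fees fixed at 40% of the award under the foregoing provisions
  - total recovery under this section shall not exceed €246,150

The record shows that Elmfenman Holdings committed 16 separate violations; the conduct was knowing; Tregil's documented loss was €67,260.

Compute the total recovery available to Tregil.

€246,150

Statutory damages: 16 × €2,470 = €39,520
Greater of actual damages (€67,260) or statutory damages (€39,520): €67,260
Trebled: 3 × €67,260 = €201,780
Attorney fees: 40% of €201,780 = €80,712
Total before cap: €201,780 + €80,712 = €282,492
Cap at €246,150: €282,492 exceeds the cap → €246,150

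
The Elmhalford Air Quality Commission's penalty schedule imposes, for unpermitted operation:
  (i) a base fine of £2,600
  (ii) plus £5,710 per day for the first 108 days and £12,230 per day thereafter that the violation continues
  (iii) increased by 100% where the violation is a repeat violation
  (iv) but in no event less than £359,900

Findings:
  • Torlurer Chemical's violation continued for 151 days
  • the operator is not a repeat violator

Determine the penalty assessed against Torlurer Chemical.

First 108 days: 108 × £5,710 = £616,680
Remaining days: (151 − 108) × £12,230 = £525,890
Per-day component: £616,680 + £525,890 = £1,142,570
Base plus per-day: £2,600 + £1,142,570 = £1,145,170
The operator is not a repeat violator: no 100% increase.
Minimum £359,900: £1,145,170 meets the minimum, no increase.

£1,145,170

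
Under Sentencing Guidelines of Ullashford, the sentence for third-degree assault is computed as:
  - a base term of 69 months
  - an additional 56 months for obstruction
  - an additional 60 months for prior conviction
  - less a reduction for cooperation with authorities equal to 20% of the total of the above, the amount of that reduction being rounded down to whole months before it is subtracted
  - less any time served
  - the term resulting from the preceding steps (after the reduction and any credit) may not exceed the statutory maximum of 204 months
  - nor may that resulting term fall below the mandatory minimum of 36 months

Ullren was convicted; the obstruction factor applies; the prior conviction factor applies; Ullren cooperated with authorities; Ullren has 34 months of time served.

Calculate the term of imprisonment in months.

Sentence: 114 months

Obstruction enhancement: +56 months
Prior conviction enhancement: +60 months
Adjusted term: 69 months + 56 months + 60 months = 185 months
Cooperation with authorities reduction: 20% of 185 months = 37 months (rounded down)
After reduction: 185 − 37 = 148 months
Less time served: 148 months − 34 months = 114 months
Cap at 204 months: 114 months is within the cap, no reduction.
Minimum 36 months: 114 months meets the minimum, no increase.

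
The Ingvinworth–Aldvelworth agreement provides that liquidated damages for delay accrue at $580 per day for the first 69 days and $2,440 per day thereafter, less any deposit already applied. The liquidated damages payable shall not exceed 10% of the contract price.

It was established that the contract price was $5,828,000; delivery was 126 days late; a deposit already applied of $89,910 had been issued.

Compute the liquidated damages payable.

Liquidated damages: $89,190

First 69 days: 69 × $580 = $40,020
Remaining days: (126 − 69) × $2,440 = $139,080
Accrued per-day damages: $40,020 + $139,080 = $179,100
Less deposit already applied: $179,100 − $89,910 = $89,190
Cap: 10% of $5,828,000 = $582,800
Cap at $582,800: $89,190 is within the cap, no reduction.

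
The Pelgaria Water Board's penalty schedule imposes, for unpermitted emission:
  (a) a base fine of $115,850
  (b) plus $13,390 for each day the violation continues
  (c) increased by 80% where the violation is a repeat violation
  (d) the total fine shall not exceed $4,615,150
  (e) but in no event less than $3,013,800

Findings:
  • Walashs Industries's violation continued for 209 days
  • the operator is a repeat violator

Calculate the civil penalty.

$4,615,150

Per-day component: 209 × $13,390 = $2,798,510
Base plus per-day: $115,850 + $2,798,510 = $2,914,360
Enhancement: 80% of $2,914,360 = $2,331,488
Enhanced fine: $2,914,360 + $2,331,488 = $5,245,848
Cap at $4,615,150: $5,245,848 exceeds the cap → $4,615,150
Minimum $3,013,800: $4,615,150 meets the minimum, no increase.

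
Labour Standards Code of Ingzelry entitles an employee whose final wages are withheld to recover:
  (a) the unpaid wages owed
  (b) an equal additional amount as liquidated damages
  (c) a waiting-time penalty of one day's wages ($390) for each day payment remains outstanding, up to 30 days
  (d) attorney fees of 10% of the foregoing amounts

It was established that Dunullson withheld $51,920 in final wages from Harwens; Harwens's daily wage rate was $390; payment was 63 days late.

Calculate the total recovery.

$127,094

Liquidated damages (equal amount): $51,920
Penalty days: min(63, 30) = 30
Waiting-time penalty: 30 × $390 = $11,700
Subtotal: $51,920 + $51,920 + $11,700 = $115,540
Attorney fees: 10% of $115,540 = $11,554
Total award: $115,540 + $11,554 = $127,094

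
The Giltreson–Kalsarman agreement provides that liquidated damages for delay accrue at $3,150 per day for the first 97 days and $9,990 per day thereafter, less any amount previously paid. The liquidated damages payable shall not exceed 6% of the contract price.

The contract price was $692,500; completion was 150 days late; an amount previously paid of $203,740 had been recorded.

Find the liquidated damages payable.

$41,550

First 97 days: 97 × $3,150 = $305,550
Remaining days: (150 − 97) × $9,990 = $529,470
Accrued per-day damages: $305,550 + $529,470 = $835,020
Less amount previously paid: $835,020 − $203,740 = $631,280
Cap: 6% of $692,500 = $41,550
Cap at $41,550: $631,280 exceeds the cap → $41,550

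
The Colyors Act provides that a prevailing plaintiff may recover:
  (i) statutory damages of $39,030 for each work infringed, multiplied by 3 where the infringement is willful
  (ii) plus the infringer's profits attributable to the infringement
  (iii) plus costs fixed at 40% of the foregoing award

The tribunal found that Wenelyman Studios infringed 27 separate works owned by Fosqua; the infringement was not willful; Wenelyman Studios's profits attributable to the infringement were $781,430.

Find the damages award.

Statutory damages: 27 × $39,030 = $1,053,810
Infringement not willful: no ×3 enhancement.
Combined award: $1,053,810 + $781,430 = $1,835,240
Costs: 40% of $1,835,240 = $734,096
Award plus costs: $1,835,240 + $734,096 = $2,569,336

$2,569,336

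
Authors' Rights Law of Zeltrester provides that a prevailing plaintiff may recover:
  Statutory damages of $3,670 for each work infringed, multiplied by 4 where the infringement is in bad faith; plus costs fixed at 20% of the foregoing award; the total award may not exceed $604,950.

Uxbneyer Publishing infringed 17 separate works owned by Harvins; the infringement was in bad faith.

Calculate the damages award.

Statutory damages: 17 × $3,670 = $62,390
Multiplied by 4: 4 × $62,390 = $249,560
Costs: 20% of $249,560 = $49,912
Award plus costs: $249,560 + $49,912 = $299,472
Cap at $604,950: $299,472 is within the cap, no reduction.

$299,472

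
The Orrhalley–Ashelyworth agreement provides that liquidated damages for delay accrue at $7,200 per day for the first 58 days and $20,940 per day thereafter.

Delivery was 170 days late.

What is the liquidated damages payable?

$2,762,880

First 58 days: 58 × $7,200 = $417,600
Remaining days: (170 − 58) × $20,940 = $2,345,280
Accrued per-day damages: $417,600 + $2,345,280 = $2,762,880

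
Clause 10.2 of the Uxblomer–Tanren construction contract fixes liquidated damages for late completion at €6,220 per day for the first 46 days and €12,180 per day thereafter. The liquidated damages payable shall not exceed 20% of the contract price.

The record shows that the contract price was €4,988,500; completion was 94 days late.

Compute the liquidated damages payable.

First 46 days: 46 × €6,220 = €286,120
Remaining days: (94 − 46) × €12,180 = €584,640
Accrued per-day damages: €286,120 + €584,640 = €870,760
Cap: 20% of €4,988,500 = €997,700
Cap at €997,700: €870,760 is within the cap, no reduction.

€870,760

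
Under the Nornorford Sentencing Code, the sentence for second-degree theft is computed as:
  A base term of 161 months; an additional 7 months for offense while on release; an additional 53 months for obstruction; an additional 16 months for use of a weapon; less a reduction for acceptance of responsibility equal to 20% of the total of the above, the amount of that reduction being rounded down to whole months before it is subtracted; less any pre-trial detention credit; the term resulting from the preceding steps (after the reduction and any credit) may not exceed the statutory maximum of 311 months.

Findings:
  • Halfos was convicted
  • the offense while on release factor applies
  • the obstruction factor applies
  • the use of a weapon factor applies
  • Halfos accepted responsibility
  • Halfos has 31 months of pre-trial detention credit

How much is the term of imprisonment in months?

159 months

Offense while on release enhancement: +7 months
Obstruction enhancement: +53 months
Use of a weapon enhancement: +16 months
Adjusted term: 161 months + 7 months + 53 months + 16 months = 237 months
Acceptance of responsibility reduction: 20% of 237 months = 47 months (rounded down)
After reduction: 237 − 47 = 190 months
Less pre-trial detention credit: 190 months − 31 months = 159 months
Cap at 311 months: 159 months is within the cap, no reduction.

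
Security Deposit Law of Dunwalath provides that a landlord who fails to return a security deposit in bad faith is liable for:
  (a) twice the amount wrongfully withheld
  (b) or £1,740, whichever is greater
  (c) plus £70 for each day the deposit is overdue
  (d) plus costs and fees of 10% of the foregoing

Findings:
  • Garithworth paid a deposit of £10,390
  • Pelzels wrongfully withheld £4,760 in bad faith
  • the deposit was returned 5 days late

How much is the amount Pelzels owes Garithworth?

Doubled: 2 × £4,760 = £9,520
Minimum £1,740: £9,520 meets the minimum, no increase.
Late-return penalty: 5 × £70 = £350
Damages plus late penalty: £9,520 + £350 = £9,870
Costs and fees: 10% of £9,870 = £987
Total recovery: £9,870 + £987 = £10,857

£10,857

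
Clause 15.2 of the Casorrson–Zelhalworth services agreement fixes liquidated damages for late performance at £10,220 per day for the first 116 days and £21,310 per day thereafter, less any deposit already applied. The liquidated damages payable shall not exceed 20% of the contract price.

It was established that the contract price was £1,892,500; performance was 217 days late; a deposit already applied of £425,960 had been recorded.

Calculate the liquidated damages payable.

£378,500

First 116 days: 116 × £10,220 = £1,185,520
Remaining days: (217 − 116) × £21,310 = £2,152,310
Accrued per-day damages: £1,185,520 + £2,152,310 = £3,337,830
Less deposit already applied: £3,337,830 − £425,960 = £2,911,870
Cap: 20% of £1,892,500 = £378,500
Cap at £378,500: £2,911,870 exceeds the cap → £378,500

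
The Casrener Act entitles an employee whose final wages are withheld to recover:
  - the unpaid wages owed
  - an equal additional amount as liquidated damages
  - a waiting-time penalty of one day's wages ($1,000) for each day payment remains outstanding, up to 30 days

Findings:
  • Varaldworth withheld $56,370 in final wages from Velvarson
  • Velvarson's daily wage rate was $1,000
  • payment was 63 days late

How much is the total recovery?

$142,740

Liquidated damages (equal amount): $56,370
Penalty days: min(63, 30) = 30
Waiting-time penalty: 30 × $1,000 = $30,000
Total award: $56,370 + $56,370 + $30,000 = $142,740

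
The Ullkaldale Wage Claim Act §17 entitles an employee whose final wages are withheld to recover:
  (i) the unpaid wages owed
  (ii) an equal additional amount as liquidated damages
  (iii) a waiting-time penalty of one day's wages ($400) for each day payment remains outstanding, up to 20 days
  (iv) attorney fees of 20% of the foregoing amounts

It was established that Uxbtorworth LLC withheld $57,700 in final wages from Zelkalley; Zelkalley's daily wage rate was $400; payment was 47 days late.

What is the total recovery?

Liquidated damages (equal amount): $57,700
Penalty days: min(47, 20) = 20
Waiting-time penalty: 20 × $400 = $8,000
Subtotal: $57,700 + $57,700 + $8,000 = $123,400
Attorney fees: 20% of $123,400 = $24,680
Total award: $123,400 + $24,680 = $148,080

$148,080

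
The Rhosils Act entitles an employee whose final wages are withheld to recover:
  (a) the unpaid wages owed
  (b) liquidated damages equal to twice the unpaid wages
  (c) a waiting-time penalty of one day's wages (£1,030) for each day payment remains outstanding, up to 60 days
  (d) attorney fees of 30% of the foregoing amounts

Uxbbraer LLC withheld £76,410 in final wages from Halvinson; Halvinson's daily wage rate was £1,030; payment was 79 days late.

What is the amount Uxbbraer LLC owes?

Doubled: 2 × £76,410 = £152,820
Penalty days: min(79, 60) = 60
Waiting-time penalty: 60 × £1,030 = £61,800
Subtotal: £76,410 + £152,820 + £61,800 = £291,030
Attorney fees: 30% of £291,030 = £87,309
Total award: £291,030 + £87,309 = £378,339

£378,339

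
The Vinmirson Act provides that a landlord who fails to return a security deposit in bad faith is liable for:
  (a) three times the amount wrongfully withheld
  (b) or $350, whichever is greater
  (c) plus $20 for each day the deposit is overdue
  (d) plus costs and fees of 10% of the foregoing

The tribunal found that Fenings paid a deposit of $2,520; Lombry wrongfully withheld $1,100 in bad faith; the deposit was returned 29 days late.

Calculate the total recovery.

$4,268

Trebled: 3 × $1,100 = $3,300
Minimum $350: $3,300 meets the minimum, no increase.
Late-return penalty: 29 × $20 = $580
Damages plus late penalty: $3,300 + $580 = $3,880
Costs and fees: 10% of $3,880 = $388
Total recovery: $3,880 + $388 = $4,268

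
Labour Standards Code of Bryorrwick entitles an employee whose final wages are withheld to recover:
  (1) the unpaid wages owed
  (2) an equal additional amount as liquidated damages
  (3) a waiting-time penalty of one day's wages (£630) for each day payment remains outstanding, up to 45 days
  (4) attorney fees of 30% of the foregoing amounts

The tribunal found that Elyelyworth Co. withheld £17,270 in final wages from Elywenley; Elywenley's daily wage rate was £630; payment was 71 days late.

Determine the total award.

Liquidated damages (equal amount): £17,270
Penalty days: min(71, 45) = 45
Waiting-time penalty: 45 × £630 = £28,350
Subtotal: £17,270 + £17,270 + £28,350 = £62,890
Attorney fees: 30% of £62,890 = £18,867
Total award: £62,890 + £18,867 = £81,757

£81,757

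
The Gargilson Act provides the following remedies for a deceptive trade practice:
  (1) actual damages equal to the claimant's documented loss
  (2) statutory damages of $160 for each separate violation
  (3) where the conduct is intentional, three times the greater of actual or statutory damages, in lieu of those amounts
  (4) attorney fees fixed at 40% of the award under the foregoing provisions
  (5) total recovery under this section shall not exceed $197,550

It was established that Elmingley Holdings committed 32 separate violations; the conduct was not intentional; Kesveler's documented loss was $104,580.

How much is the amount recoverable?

$153,580

Statutory damages: 32 × $160 = $5,120
Conduct not intentional: the in-lieu enhancement does not apply.
Actual plus statutory damages: $104,580 + $5,120 = $109,700
Attorney fees: 40% of $109,700 = $43,880
Total before cap: $109,700 + $43,880 = $153,580
Cap at $197,550: $153,580 is within the cap, no reduction.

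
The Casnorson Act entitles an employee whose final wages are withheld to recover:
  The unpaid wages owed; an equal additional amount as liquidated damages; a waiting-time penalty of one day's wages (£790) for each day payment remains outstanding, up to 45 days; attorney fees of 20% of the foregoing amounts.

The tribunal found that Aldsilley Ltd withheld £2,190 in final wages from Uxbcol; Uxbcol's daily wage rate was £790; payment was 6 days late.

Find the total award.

Liquidated damages (equal amount): £2,190
Penalty days: min(6, 45) = 6
Waiting-time penalty: 6 × £790 = £4,740
Subtotal: £2,190 + £2,190 + £4,740 = £9,120
Attorney fees: 20% of £9,120 = £1,824
Total award: £9,120 + £1,824 = £10,944

£10,944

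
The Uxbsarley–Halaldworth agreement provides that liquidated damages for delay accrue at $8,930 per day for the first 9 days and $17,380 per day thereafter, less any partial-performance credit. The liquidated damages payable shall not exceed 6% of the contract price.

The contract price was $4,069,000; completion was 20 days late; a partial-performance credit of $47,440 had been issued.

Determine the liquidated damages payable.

First 9 days: 9 × $8,930 = $80,370
Remaining days: (20 − 9) × $17,380 = $191,180
Accrued per-day damages: $80,370 + $191,180 = $271,550
Less partial-performance credit: $271,550 − $47,440 = $224,110
Cap: 6% of $4,069,000 = $244,140
Cap at $244,140: $224,110 is within the cap, no reduction.

$224,110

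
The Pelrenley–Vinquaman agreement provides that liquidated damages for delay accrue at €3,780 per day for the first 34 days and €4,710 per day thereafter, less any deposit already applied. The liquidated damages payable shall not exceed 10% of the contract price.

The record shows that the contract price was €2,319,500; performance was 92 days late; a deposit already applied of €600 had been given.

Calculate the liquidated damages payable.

First 34 days: 34 × €3,780 = €128,520
Remaining days: (92 − 34) × €4,710 = €273,180
Accrued per-day damages: €128,520 + €273,180 = €401,700
Less deposit already applied: €401,700 − €600 = €401,100
Cap: 10% of €2,319,500 = €231,950
Cap at €231,950: €401,100 exceeds the cap → €231,950

€231,950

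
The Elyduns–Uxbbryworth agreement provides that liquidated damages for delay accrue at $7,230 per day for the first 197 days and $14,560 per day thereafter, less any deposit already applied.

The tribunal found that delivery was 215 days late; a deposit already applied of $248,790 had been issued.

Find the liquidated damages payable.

First 197 days: 197 × $7,230 = $1,424,310
Remaining days: (215 − 197) × $14,560 = $262,080
Accrued per-day damages: $1,424,310 + $262,080 = $1,686,390
Less deposit already applied: $1,686,390 − $248,790 = $1,437,600

$1,437,600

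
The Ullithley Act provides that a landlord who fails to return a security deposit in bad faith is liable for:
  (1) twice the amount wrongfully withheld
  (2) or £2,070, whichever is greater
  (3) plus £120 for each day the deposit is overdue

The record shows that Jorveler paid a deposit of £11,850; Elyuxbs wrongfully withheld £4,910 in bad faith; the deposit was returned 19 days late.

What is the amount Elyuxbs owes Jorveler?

Doubled: 2 × £4,910 = £9,820
Minimum £2,070: £9,820 meets the minimum, no increase.
Late-return penalty: 19 × £120 = £2,280
Damages plus late penalty: £9,820 + £2,280 = £12,100

£12,100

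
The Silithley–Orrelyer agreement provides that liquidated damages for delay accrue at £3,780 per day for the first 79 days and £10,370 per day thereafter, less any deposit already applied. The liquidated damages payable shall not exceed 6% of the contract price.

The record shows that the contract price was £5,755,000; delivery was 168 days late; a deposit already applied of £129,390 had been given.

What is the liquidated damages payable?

First 79 days: 79 × £3,780 = £298,620
Remaining days: (168 − 79) × £10,370 = £922,930
Accrued per-day damages: £298,620 + £922,930 = £1,221,550
Less deposit already applied: £1,221,550 − £129,390 = £1,092,160
Cap: 6% of £5,755,000 = £345,300
Cap at £345,300: £1,092,160 exceeds the cap → £345,300

£345,300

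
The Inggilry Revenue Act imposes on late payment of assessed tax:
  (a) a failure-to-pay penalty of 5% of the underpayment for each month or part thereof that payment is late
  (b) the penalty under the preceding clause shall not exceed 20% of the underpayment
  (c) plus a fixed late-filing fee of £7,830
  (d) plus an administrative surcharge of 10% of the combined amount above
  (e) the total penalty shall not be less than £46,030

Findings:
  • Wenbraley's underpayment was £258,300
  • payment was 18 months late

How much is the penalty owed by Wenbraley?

Penalty: £65,439

Accrued rate: 5% × 18 = 90%, capped at 20% → 20%
Failure-to-pay penalty: 20% of £258,300 = £51,660
Penalty before surcharge: £51,660 + £7,830 = £59,490
Administrative surcharge: 10% of £59,490 = £5,949
Total penalty: £59,490 + £5,949 = £65,439
Minimum £46,030: £65,439 meets the minimum, no increase.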